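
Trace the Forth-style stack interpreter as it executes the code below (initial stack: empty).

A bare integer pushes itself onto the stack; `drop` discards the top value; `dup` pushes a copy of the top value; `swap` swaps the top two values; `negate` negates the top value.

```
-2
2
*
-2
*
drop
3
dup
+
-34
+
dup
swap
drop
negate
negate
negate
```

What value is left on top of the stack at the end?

28

-2      -2
2       -2 2
*       -4
-2      -4 -2
*       8
drop    (empty)
3       3
dup     3 3
+       6
-34     6 -34
+       -28
dup     -28 -28
swap    -28 -28
drop    -28
negate  28
negate  -28
negate  28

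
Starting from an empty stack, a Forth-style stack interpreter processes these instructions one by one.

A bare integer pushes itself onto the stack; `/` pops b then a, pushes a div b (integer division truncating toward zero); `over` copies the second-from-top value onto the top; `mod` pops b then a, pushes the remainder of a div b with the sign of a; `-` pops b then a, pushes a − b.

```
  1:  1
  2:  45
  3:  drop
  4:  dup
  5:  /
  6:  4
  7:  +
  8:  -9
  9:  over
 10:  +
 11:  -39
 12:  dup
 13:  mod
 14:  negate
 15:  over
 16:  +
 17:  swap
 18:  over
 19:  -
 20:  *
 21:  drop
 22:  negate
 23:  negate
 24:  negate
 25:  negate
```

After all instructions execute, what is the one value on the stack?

5

1      -> 1
45     -> 1 45
drop   -> 1
dup    -> 1 1
/      -> 1
4      -> 1 4
+      -> 5
-9     -> 5 -9
over   -> 5 -9 5
+      -> 5 -4
-39    -> 5 -4 -39
dup    -> 5 -4 -39 -39
mod    -> 5 -4 0
negate -> 5 -4 0
over   -> 5 -4 0 -4
+      -> 5 -4 -4
swap   -> 5 -4 -4
over   -> 5 -4 -4 -4
-      -> 5 -4 0
*      -> 5 0
drop   -> 5
negate -> -5
negate -> 5
negate -> -5
negate -> 5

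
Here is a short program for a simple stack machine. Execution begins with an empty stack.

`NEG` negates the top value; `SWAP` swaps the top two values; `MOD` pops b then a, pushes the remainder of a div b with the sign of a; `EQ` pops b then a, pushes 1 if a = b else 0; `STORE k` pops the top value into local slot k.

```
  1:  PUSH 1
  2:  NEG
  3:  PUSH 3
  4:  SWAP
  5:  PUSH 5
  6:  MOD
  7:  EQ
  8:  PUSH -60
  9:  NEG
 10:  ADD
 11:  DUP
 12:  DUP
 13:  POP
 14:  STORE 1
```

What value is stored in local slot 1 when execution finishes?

60

PUSH 1   → 1
NEG      → -1
PUSH 3   → -1 3
SWAP     → 3 -1
PUSH 5   → 3 -1 5
MOD      → 3 -1
EQ       → 0
PUSH -60 → 0 -60
NEG      → 0 60
ADD      → 60
DUP      → 60 60
DUP      → 60 60 60
POP      → 60 60
STORE 1  → 60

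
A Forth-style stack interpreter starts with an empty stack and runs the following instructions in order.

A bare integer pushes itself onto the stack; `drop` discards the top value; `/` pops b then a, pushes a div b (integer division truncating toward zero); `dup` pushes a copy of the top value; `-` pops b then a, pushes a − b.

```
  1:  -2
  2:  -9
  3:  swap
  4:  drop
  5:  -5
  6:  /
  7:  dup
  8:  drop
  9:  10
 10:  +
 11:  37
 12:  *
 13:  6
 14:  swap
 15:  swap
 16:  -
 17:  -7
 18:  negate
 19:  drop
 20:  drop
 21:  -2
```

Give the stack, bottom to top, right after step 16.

[401]

-2    -2
-9    -2 -9
swap  -9 -2
drop  -9
-5    -9 -5
/     1
dup   1 1
drop  1
10    1 10
+     11
37    11 37
*     407
6     407 6
swap  6 407
swap  407 6
-     401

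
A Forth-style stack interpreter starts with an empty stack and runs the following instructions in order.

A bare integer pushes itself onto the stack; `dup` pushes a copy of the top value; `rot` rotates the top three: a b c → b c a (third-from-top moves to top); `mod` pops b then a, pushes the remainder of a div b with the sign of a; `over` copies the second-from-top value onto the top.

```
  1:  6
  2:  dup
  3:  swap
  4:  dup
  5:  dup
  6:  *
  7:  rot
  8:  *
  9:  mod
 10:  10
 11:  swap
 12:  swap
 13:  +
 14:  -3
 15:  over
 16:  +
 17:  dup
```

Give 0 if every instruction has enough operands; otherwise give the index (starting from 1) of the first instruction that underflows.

6    → [6]
dup  → [6, 6]
swap → [6, 6]
dup  → [6, 6, 6]
dup  → [6, 6, 6, 6]
*    → [6, 6, 36]
rot  → [6, 36, 6]
*    → [6, 216]
mod  → [6]
10   → [6, 10]
swap → [10, 6]
swap → [6, 10]
+    → [16]
-3   → [16, -3]
over → [16, -3, 16]
+    → [16, 13]
dup  → [16, 13, 13]

0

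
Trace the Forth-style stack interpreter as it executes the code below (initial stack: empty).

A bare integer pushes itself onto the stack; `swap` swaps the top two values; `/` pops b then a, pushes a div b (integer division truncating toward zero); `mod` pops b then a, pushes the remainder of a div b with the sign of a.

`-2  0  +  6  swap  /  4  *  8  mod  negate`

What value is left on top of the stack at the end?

-2     : [-2]
0      : [-2, 0]
+      : [-2]
6      : [-2, 6]
swap   : [6, -2]
/      : [-3]
4      : [-3, 4]
*      : [-12]
8      : [-12, 8]
mod    : [-4]
negate : [4]

4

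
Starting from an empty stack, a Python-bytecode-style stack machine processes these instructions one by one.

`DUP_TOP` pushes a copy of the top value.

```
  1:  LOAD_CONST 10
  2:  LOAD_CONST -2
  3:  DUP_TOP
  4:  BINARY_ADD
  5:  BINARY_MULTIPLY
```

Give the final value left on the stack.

LOAD_CONST 10    [10]
LOAD_CONST -2    [10, -2]
DUP_TOP          [10, -2, -2]
BINARY_ADD       [10, -4]
BINARY_MULTIPLY  [-40]

-40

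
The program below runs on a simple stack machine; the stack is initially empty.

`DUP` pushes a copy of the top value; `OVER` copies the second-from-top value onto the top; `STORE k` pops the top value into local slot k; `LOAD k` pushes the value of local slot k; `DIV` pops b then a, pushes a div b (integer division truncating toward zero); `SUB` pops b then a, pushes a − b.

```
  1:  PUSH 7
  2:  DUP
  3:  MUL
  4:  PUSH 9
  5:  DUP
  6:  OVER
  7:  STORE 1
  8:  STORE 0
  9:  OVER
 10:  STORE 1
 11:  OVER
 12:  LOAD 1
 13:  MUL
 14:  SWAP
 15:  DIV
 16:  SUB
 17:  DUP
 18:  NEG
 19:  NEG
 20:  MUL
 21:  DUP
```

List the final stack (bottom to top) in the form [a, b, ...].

[47089, 47089]

PUSH 7  → 7
DUP     → 7 7
MUL     → 49
PUSH 9  → 49 9
DUP     → 49 9 9
OVER    → 49 9 9 9
STORE 1 → 49 9 9
STORE 0 → 49 9
OVER    → 49 9 49
STORE 1 → 49 9
OVER    → 49 9 49
LOAD 1  → 49 9 49 49
MUL     → 49 9 2401
SWAP    → 49 2401 9
DIV     → 49 266
SUB     → -217
DUP     → -217 -217
NEG     → -217 217
NEG     → -217 -217
MUL     → 47089
DUP     → 47089 47089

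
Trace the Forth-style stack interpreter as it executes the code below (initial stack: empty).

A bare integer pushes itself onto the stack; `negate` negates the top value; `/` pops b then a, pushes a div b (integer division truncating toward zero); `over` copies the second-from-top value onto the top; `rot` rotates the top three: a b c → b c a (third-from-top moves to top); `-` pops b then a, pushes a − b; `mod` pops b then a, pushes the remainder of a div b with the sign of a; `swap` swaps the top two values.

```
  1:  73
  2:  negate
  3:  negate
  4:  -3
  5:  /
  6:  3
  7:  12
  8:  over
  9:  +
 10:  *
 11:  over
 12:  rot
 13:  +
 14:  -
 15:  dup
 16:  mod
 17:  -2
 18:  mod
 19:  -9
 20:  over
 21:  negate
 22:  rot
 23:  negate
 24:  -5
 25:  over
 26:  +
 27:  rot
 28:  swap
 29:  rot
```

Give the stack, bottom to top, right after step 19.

73     -> 73
negate -> -73
negate -> 73
-3     -> 73 -3
/      -> -24
3      -> -24 3
12     -> -24 3 12
over   -> -24 3 12 3
+      -> -24 3 15
*      -> -24 45
over   -> -24 45 -24
rot    -> 45 -24 -24
+      -> 45 -48
-      -> 93
dup    -> 93 93
mod    -> 0
-2     -> 0 -2
mod    -> 0
-9     -> 0 -9

[0, -9]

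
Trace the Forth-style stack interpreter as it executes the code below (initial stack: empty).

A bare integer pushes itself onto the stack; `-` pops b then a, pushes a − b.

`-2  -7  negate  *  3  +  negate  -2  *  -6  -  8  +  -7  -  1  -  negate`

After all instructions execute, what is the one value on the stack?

2

-2     → -2
-7     → -2 -7
negate → -2 7
*      → -14
3      → -14 3
+      → -11
negate → 11
-2     → 11 -2
*      → -22
-6     → -22 -6
-      → -16
8      → -16 8
+      → -8
-7     → -8 -7
-      → -1
1      → -1 1
-      → -2
negate → 2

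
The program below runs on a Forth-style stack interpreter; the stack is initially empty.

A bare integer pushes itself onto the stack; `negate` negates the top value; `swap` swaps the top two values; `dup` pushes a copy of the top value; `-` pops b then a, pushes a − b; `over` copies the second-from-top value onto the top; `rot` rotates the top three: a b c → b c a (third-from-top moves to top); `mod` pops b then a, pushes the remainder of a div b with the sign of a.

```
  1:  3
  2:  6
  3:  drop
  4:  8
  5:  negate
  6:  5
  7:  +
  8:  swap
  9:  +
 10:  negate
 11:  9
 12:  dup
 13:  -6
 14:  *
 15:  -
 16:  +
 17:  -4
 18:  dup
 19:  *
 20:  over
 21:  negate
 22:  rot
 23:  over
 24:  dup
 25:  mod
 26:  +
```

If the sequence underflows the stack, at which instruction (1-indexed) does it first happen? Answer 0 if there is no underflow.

0

3       [3]
6       [3, 6]
drop    [3]
8       [3, 8]
negate  [3, -8]
5       [3, -8, 5]
+       [3, -3]
swap    [-3, 3]
+       [0]
negate  [0]
9       [0, 9]
dup     [0, 9, 9]
-6      [0, 9, 9, -6]
*       [0, 9, -54]
-       [0, 63]
+       [63]
-4      [63, -4]
dup     [63, -4, -4]
*       [63, 16]
over    [63, 16, 63]
negate  [63, 16, -63]
rot     [16, -63, 63]
over    [16, -63, 63, -63]
dup     [16, -63, 63, -63, -63]
mod     [16, -63, 63, 0]
+       [16, -63, 63]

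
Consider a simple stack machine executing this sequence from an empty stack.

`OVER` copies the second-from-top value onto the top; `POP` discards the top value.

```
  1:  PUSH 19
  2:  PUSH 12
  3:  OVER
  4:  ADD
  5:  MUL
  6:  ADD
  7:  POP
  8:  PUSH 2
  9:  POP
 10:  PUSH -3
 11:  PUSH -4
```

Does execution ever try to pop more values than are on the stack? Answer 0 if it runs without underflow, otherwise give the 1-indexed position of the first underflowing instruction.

6

PUSH 19  [19]
PUSH 12  [19, 12]
OVER     [19, 12, 19]
ADD      [19, 31]
MUL      [589]
ADD  — needs 2 operands, stack has 1 → underflow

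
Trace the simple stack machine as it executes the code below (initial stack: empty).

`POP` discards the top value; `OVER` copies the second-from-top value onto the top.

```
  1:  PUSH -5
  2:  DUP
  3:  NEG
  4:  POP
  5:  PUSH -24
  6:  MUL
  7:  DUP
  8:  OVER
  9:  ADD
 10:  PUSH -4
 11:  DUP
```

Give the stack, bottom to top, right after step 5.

[-5, -24]

PUSH -5  → [-5]
DUP      → [-5, -5]
NEG      → [-5, 5]
POP      → [-5]
PUSH -24 → [-5, -24]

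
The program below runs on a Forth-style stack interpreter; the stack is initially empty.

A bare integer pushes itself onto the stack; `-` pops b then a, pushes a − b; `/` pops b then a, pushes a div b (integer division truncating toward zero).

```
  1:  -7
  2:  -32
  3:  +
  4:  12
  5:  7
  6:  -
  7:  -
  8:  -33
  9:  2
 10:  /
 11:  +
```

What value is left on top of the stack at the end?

-60

-7   [-7]
-32  [-7, -32]
+    [-39]
12   [-39, 12]
7    [-39, 12, 7]
-    [-39, 5]
-    [-44]
-33  [-44, -33]
2    [-44, -33, 2]
/    [-44, -16]
+    [-60]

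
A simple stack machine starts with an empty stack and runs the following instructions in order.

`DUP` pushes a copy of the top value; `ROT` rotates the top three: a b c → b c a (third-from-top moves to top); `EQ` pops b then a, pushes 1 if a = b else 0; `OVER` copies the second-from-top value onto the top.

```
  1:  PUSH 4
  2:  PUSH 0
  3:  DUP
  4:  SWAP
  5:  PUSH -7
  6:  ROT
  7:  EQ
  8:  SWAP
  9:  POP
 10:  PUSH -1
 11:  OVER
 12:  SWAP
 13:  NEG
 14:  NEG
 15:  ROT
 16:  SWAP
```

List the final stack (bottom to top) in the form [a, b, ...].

PUSH 4   4
PUSH 0   4 0
DUP      4 0 0
SWAP     4 0 0
PUSH -7  4 0 0 -7
ROT      4 0 -7 0
EQ       4 0 0
SWAP     4 0 0
POP      4 0
PUSH -1  4 0 -1
OVER     4 0 -1 0
SWAP     4 0 0 -1
NEG      4 0 0 1
NEG      4 0 0 -1
ROT      4 0 -1 0
SWAP     4 0 0 -1

[4, 0, 0, -1]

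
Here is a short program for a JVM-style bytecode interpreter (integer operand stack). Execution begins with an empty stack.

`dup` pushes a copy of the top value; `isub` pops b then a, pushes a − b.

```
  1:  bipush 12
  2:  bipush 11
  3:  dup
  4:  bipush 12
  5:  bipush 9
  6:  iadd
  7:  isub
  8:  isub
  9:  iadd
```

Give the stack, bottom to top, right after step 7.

[12, 11, -10]

bipush 12 → 12
bipush 11 → 12 11
dup       → 12 11 11
bipush 12 → 12 11 11 12
bipush 9  → 12 11 11 12 9
iadd      → 12 11 11 21
isub      → 12 11 -10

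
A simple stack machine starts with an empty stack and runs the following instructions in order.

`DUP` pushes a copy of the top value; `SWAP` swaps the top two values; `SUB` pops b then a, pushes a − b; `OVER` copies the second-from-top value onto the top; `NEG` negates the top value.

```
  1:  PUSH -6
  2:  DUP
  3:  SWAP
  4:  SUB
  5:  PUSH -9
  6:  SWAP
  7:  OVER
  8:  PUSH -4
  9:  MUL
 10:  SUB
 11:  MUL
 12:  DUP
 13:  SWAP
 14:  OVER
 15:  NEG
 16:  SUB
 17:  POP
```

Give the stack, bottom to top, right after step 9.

[-9, 0, 36]

PUSH -6 → -6
DUP     → -6 -6
SWAP    → -6 -6
SUB     → 0
PUSH -9 → 0 -9
SWAP    → -9 0
OVER    → -9 0 -9
PUSH -4 → -9 0 -9 -4
MUL     → -9 0 36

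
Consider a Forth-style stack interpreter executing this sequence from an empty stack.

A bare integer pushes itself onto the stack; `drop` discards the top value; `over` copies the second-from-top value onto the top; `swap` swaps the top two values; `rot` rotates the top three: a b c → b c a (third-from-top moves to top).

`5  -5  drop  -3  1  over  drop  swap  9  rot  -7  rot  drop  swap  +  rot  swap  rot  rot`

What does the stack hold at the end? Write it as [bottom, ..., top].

[-6, -3, 5]

5    : [5]
-5   : [5, -5]
drop : [5]
-3   : [5, -3]
1    : [5, -3, 1]
over : [5, -3, 1, -3]
drop : [5, -3, 1]
swap : [5, 1, -3]
9    : [5, 1, -3, 9]
rot  : [5, -3, 9, 1]
-7   : [5, -3, 9, 1, -7]
rot  : [5, -3, 1, -7, 9]
drop : [5, -3, 1, -7]
swap : [5, -3, -7, 1]
+    : [5, -3, -6]
rot  : [-3, -6, 5]
swap : [-3, 5, -6]
rot  : [5, -6, -3]
rot  : [-6, -3, 5]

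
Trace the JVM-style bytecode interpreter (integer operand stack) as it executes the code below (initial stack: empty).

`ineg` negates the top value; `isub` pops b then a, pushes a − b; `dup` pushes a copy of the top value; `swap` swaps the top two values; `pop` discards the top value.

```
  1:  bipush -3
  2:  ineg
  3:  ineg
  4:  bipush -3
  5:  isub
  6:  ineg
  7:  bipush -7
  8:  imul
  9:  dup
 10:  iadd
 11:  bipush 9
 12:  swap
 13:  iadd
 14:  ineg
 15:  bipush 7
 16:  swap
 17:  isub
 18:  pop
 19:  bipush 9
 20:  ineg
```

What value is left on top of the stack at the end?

bipush -3 → -3
ineg      → 3
ineg      → -3
bipush -3 → -3 -3
isub      → 0
ineg      → 0
bipush -7 → 0 -7
imul      → 0
dup       → 0 0
iadd      → 0
bipush 9  → 0 9
swap      → 9 0
iadd      → 9
ineg      → -9
bipush 7  → -9 7
swap      → 7 -9
isub      → 16
pop       → (empty)
bipush 9  → 9
ineg      → -9

-9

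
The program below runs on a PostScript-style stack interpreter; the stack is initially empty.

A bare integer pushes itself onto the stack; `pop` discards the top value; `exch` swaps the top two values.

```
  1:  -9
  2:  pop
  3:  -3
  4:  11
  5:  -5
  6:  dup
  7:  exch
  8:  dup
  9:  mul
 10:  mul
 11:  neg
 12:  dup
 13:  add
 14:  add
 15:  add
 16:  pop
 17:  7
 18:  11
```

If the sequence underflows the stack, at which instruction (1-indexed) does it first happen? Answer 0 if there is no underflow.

-9   -> -9
pop  -> (empty)
-3   -> -3
11   -> -3 11
-5   -> -3 11 -5
dup  -> -3 11 -5 -5
exch -> -3 11 -5 -5
dup  -> -3 11 -5 -5 -5
mul  -> -3 11 -5 25
mul  -> -3 11 -125
neg  -> -3 11 125
dup  -> -3 11 125 125
add  -> -3 11 250
add  -> -3 261
add  -> 258
pop  -> (empty)
7    -> 7
11   -> 7 11

0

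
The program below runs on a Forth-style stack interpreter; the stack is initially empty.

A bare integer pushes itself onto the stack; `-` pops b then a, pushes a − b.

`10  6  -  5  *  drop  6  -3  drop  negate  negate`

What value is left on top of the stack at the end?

6

10     -> [10]
6      -> [10, 6]
-      -> [4]
5      -> [4, 5]
*      -> [20]
drop   -> []
6      -> [6]
-3     -> [6, -3]
drop   -> [6]
negate -> [-6]
negate -> [6]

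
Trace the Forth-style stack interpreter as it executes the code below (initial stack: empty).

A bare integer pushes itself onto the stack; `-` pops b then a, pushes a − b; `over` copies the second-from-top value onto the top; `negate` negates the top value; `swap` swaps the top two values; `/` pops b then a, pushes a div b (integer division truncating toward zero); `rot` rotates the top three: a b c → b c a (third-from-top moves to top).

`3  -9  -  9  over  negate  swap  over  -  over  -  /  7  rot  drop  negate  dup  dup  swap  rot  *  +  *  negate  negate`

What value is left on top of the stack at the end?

3      → 3
-9     → 3 -9
-      → 12
9      → 12 9
over   → 12 9 12
negate → 12 9 -12
swap   → 12 -12 9
over   → 12 -12 9 -12
-      → 12 -12 21
over   → 12 -12 21 -12
-      → 12 -12 33
/      → 12 0
7      → 12 0 7
rot    → 0 7 12
drop   → 0 7
negate → 0 -7
dup    → 0 -7 -7
dup    → 0 -7 -7 -7
swap   → 0 -7 -7 -7
rot    → 0 -7 -7 -7
*      → 0 -7 49
+      → 0 42
*      → 0
negate → 0
negate → 0

0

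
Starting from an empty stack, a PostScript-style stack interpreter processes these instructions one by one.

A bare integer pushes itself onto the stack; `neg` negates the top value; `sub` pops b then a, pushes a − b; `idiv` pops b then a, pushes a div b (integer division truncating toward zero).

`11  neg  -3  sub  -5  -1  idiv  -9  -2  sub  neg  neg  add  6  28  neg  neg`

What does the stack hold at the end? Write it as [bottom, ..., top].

11    [11]
neg   [-11]
-3    [-11, -3]
sub   [-8]
-5    [-8, -5]
-1    [-8, -5, -1]
idiv  [-8, 5]
-9    [-8, 5, -9]
-2    [-8, 5, -9, -2]
sub   [-8, 5, -7]
neg   [-8, 5, 7]
neg   [-8, 5, -7]
add   [-8, -2]
6     [-8, -2, 6]
28    [-8, -2, 6, 28]
neg   [-8, -2, 6, -28]
neg   [-8, -2, 6, 28]

[-8, -2, 6, 28]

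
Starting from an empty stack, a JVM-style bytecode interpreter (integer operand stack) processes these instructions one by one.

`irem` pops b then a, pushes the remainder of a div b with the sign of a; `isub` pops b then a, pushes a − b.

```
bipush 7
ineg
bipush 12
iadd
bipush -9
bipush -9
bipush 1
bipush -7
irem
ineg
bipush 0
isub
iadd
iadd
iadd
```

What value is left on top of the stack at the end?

-14

bipush 7   7
ineg       -7
bipush 12  -7 12
iadd       5
bipush -9  5 -9
bipush -9  5 -9 -9
bipush 1   5 -9 -9 1
bipush -7  5 -9 -9 1 -7
irem       5 -9 -9 1
ineg       5 -9 -9 -1
bipush 0   5 -9 -9 -1 0
isub       5 -9 -9 -1
iadd       5 -9 -10
iadd       5 -19
iadd       -14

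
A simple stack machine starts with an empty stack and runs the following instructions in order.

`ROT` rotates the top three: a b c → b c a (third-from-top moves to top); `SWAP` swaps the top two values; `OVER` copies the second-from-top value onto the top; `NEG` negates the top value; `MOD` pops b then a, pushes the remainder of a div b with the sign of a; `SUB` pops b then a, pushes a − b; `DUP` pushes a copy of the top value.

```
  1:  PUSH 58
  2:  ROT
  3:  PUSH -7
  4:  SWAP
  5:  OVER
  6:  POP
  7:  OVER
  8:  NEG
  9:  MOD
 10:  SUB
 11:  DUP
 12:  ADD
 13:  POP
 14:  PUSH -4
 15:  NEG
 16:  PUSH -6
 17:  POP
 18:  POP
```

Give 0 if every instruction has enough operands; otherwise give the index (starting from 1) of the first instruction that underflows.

2

PUSH 58 → [58]
ROT  — needs 3 operands, stack has 1 → underflow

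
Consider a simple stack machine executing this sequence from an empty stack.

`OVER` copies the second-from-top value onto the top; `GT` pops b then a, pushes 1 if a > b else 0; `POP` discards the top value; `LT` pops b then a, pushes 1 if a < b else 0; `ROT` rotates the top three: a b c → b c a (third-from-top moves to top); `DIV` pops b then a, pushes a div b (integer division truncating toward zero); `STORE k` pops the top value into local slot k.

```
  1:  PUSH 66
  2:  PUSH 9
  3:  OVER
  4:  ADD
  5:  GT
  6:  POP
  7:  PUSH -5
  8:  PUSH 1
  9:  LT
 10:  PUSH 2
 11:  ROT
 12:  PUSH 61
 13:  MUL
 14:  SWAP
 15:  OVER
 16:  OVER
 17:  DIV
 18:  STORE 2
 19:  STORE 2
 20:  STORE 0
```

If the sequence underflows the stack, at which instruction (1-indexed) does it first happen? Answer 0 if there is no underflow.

11

PUSH 66 → [66]
PUSH 9  → [66, 9]
OVER    → [66, 9, 66]
ADD     → [66, 75]
GT      → [0]
POP     → []
PUSH -5 → [-5]
PUSH 1  → [-5, 1]
LT      → [1]
PUSH 2  → [1, 2]
ROT  — needs 3 operands, stack has 2 → underflow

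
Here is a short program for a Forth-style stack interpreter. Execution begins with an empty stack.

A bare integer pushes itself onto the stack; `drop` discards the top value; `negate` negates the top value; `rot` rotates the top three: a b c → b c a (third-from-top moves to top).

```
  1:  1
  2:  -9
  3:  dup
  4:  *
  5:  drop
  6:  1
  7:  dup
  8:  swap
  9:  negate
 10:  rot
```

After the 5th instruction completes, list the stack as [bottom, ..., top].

1    -> [1]
-9   -> [1, -9]
dup  -> [1, -9, -9]
*    -> [1, 81]
drop -> [1]

[1]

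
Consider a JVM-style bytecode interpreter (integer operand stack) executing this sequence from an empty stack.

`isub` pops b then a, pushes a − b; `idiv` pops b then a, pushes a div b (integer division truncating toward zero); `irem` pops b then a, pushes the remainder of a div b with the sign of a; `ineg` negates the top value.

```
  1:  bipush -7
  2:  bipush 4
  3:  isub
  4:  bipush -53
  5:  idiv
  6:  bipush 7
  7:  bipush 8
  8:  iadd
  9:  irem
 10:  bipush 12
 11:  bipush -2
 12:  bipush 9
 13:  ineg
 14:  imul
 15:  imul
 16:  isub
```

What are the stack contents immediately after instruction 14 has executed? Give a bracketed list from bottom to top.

[0, 12, 18]

bipush -7  → -7
bipush 4   → -7 4
isub       → -11
bipush -53 → -11 -53
idiv       → 0
bipush 7   → 0 7
bipush 8   → 0 7 8
iadd       → 0 15
irem       → 0
bipush 12  → 0 12
bipush -2  → 0 12 -2
bipush 9   → 0 12 -2 9
ineg       → 0 12 -2 -9
imul       → 0 12 18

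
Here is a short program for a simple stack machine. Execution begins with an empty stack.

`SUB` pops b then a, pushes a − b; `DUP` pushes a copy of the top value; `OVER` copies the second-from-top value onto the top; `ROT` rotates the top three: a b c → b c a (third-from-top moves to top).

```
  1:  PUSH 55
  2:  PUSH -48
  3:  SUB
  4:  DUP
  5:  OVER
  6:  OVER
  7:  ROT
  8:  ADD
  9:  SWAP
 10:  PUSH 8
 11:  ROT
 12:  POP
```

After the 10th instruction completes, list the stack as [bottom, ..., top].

PUSH 55  -> 55
PUSH -48 -> 55 -48
SUB      -> 103
DUP      -> 103 103
OVER     -> 103 103 103
OVER     -> 103 103 103 103
ROT      -> 103 103 103 103
ADD      -> 103 103 206
SWAP     -> 103 206 103
PUSH 8   -> 103 206 103 8

[103, 206, 103, 8]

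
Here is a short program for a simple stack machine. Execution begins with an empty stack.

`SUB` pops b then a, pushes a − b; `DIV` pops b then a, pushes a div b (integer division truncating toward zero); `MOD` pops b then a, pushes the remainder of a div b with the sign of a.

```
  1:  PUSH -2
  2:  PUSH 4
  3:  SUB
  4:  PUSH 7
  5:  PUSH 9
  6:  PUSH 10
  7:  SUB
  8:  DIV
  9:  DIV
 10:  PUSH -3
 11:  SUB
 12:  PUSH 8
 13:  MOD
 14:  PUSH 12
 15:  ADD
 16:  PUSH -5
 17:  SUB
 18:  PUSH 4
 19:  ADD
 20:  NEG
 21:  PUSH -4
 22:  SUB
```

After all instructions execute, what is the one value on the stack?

PUSH -2  [-2]
PUSH 4   [-2, 4]
SUB      [-6]
PUSH 7   [-6, 7]
PUSH 9   [-6, 7, 9]
PUSH 10  [-6, 7, 9, 10]
SUB      [-6, 7, -1]
DIV      [-6, -7]
DIV      [0]
PUSH -3  [0, -3]
SUB      [3]
PUSH 8   [3, 8]
MOD      [3]
PUSH 12  [3, 12]
ADD      [15]
PUSH -5  [15, -5]
SUB      [20]
PUSH 4   [20, 4]
ADD      [24]
NEG      [-24]
PUSH -4  [-24, -4]
SUB      [-20]

-20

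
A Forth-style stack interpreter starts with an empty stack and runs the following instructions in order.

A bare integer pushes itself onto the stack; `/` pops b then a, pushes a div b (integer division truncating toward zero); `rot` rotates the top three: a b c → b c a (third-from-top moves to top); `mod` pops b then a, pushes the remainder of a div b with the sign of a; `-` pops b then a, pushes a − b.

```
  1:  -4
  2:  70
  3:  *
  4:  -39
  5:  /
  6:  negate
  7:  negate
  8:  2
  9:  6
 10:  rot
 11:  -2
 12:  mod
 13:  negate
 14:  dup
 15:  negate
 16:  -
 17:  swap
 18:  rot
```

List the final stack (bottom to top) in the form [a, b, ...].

[-2, 6, 2]

-4     → -4
70     → -4 70
*      → -280
-39    → -280 -39
/      → 7
negate → -7
negate → 7
2      → 7 2
6      → 7 2 6
rot    → 2 6 7
-2     → 2 6 7 -2
mod    → 2 6 1
negate → 2 6 -1
dup    → 2 6 -1 -1
negate → 2 6 -1 1
-      → 2 6 -2
swap   → 2 -2 6
rot    → -2 6 2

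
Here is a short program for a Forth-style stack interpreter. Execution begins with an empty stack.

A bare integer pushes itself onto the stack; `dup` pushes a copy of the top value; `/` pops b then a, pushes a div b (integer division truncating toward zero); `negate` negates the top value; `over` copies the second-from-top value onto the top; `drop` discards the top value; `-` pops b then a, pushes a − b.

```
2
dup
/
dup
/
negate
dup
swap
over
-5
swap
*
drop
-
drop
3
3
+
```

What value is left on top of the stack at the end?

2      : 2
dup    : 2 2
/      : 1
dup    : 1 1
/      : 1
negate : -1
dup    : -1 -1
swap   : -1 -1
over   : -1 -1 -1
-5     : -1 -1 -1 -5
swap   : -1 -1 -5 -1
*      : -1 -1 5
drop   : -1 -1
-      : 0
drop   : (empty)
3      : 3
3      : 3 3
+      : 6

6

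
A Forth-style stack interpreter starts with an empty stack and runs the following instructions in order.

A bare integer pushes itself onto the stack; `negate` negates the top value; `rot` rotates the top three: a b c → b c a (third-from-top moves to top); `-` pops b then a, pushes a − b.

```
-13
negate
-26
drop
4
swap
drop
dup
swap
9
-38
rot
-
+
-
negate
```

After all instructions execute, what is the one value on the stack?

-37

-13    -> -13
negate -> 13
-26    -> 13 -26
drop   -> 13
4      -> 13 4
swap   -> 4 13
drop   -> 4
dup    -> 4 4
swap   -> 4 4
9      -> 4 4 9
-38    -> 4 4 9 -38
rot    -> 4 9 -38 4
-      -> 4 9 -42
+      -> 4 -33
-      -> 37
negate -> -37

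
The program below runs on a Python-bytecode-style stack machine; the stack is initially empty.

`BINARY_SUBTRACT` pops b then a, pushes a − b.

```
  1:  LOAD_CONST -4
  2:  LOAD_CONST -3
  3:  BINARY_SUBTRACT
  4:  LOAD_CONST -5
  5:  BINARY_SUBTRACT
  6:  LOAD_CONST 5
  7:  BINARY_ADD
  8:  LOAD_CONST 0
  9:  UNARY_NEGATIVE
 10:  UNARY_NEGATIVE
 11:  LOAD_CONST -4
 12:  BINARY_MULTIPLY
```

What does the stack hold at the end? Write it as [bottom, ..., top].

LOAD_CONST -4   -> -4
LOAD_CONST -3   -> -4 -3
BINARY_SUBTRACT -> -1
LOAD_CONST -5   -> -1 -5
BINARY_SUBTRACT -> 4
LOAD_CONST 5    -> 4 5
BINARY_ADD      -> 9
LOAD_CONST 0    -> 9 0
UNARY_NEGATIVE  -> 9 0
UNARY_NEGATIVE  -> 9 0
LOAD_CONST -4   -> 9 0 -4
BINARY_MULTIPLY -> 9 0

[9, 0]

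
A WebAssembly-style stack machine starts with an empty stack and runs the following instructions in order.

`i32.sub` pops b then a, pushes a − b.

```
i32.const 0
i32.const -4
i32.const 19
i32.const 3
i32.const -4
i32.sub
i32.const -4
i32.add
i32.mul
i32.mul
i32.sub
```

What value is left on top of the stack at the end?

228

i32.const 0  : 0
i32.const -4 : 0 -4
i32.const 19 : 0 -4 19
i32.const 3  : 0 -4 19 3
i32.const -4 : 0 -4 19 3 -4
i32.sub      : 0 -4 19 7
i32.const -4 : 0 -4 19 7 -4
i32.add      : 0 -4 19 3
i32.mul      : 0 -4 57
i32.mul      : 0 -228
i32.sub      : 228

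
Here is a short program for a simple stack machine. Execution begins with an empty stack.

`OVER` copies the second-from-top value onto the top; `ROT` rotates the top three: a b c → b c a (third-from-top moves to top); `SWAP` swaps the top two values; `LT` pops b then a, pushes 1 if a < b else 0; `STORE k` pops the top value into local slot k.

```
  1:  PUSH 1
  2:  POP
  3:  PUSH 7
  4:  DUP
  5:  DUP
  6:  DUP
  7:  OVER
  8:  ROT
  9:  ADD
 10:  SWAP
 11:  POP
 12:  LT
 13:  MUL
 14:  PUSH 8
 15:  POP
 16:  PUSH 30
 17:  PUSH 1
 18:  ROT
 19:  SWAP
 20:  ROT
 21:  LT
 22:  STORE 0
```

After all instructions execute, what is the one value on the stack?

PUSH 1  : 1
POP     : (empty)
PUSH 7  : 7
DUP     : 7 7
DUP     : 7 7 7
DUP     : 7 7 7 7
OVER    : 7 7 7 7 7
ROT     : 7 7 7 7 7
ADD     : 7 7 7 14
SWAP    : 7 7 14 7
POP     : 7 7 14
LT      : 7 1
MUL     : 7
PUSH 8  : 7 8
POP     : 7
PUSH 30 : 7 30
PUSH 1  : 7 30 1
ROT     : 30 1 7
SWAP    : 30 7 1
ROT     : 7 1 30
LT      : 7 1
STORE 0 : 7

7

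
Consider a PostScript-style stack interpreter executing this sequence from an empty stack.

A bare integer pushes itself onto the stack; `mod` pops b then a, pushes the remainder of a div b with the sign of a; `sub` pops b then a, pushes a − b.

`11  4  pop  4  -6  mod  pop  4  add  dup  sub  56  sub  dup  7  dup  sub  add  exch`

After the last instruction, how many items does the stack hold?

11   -> [11]
4    -> [11, 4]
pop  -> [11]
4    -> [11, 4]
-6   -> [11, 4, -6]
mod  -> [11, 4]
pop  -> [11]
4    -> [11, 4]
add  -> [15]
dup  -> [15, 15]
sub  -> [0]
56   -> [0, 56]
sub  -> [-56]
dup  -> [-56, -56]
7    -> [-56, -56, 7]
dup  -> [-56, -56, 7, 7]
sub  -> [-56, -56, 0]
add  -> [-56, -56]
exch -> [-56, -56]

2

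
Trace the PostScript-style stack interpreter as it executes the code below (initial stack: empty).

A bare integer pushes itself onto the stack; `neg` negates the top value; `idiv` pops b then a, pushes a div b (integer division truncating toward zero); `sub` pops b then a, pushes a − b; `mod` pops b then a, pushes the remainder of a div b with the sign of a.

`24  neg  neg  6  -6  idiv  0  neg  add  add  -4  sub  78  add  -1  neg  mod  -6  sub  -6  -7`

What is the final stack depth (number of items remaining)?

3

24    24
neg   -24
neg   24
6     24 6
-6    24 6 -6
idiv  24 -1
0     24 -1 0
neg   24 -1 0
add   24 -1
add   23
-4    23 -4
sub   27
78    27 78
add   105
-1    105 -1
neg   105 1
mod   0
-6    0 -6
sub   6
-6    6 -6
-7    6 -6 -7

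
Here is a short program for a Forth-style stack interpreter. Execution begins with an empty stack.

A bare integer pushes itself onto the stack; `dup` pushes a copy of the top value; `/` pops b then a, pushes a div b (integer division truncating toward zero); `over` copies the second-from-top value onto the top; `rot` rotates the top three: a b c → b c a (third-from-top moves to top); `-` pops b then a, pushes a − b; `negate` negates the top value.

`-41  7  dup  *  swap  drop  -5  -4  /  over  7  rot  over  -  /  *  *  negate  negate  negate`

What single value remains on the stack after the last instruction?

-41    -> [-41]
7      -> [-41, 7]
dup    -> [-41, 7, 7]
*      -> [-41, 49]
swap   -> [49, -41]
drop   -> [49]
-5     -> [49, -5]
-4     -> [49, -5, -4]
/      -> [49, 1]
over   -> [49, 1, 49]
7      -> [49, 1, 49, 7]
rot    -> [49, 49, 7, 1]
over   -> [49, 49, 7, 1, 7]
-      -> [49, 49, 7, -6]
/      -> [49, 49, -1]
*      -> [49, -49]
*      -> [-2401]
negate -> [2401]
negate -> [-2401]
negate -> [2401]

2401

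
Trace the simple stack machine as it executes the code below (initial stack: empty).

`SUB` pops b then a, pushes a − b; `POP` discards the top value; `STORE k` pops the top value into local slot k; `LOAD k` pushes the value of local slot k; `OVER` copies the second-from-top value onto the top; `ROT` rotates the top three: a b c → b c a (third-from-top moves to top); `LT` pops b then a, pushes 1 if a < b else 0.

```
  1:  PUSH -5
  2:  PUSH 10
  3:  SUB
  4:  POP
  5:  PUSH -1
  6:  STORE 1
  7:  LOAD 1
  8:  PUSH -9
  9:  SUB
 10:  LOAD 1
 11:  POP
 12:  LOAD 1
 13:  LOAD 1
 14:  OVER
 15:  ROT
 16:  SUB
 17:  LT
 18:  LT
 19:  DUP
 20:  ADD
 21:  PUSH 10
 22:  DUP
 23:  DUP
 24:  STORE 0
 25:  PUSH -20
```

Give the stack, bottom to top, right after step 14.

PUSH -5  -5
PUSH 10  -5 10
SUB      -15
POP      (empty)
PUSH -1  -1
STORE 1  (empty)
LOAD 1   -1
PUSH -9  -1 -9
SUB      8
LOAD 1   8 -1
POP      8
LOAD 1   8 -1
LOAD 1   8 -1 -1
OVER     8 -1 -1 -1

[8, -1, -1, -1]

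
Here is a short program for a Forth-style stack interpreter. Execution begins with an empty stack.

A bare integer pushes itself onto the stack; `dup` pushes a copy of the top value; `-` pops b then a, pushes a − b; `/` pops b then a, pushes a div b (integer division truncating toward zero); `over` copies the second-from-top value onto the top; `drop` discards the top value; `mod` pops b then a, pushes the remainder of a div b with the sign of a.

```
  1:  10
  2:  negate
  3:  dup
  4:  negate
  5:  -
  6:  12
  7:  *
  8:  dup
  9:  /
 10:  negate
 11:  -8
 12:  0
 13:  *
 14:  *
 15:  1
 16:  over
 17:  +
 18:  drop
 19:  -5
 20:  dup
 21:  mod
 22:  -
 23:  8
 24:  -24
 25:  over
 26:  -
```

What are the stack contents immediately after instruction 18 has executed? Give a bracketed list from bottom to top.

[0]

10     -> [10]
negate -> [-10]
dup    -> [-10, -10]
negate -> [-10, 10]
-      -> [-20]
12     -> [-20, 12]
*      -> [-240]
dup    -> [-240, -240]
/      -> [1]
negate -> [-1]
-8     -> [-1, -8]
0      -> [-1, -8, 0]
*      -> [-1, 0]
*      -> [0]
1      -> [0, 1]
over   -> [0, 1, 0]
+      -> [0, 1]
drop   -> [0]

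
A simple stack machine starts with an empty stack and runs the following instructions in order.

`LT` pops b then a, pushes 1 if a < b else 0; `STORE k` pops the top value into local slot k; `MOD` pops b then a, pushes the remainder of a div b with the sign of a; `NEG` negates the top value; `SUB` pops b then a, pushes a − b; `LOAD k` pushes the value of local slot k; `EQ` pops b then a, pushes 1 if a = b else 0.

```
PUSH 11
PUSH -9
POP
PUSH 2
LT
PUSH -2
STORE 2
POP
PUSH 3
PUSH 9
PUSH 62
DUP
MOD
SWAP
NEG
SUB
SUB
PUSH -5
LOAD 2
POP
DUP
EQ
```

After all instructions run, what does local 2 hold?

-2

PUSH 11 → 11
PUSH -9 → 11 -9
POP     → 11
PUSH 2  → 11 2
LT      → 0
PUSH -2 → 0 -2
STORE 2 → 0
POP     → (empty)
PUSH 3  → 3
PUSH 9  → 3 9
PUSH 62 → 3 9 62
DUP     → 3 9 62 62
MOD     → 3 9 0
SWAP    → 3 0 9
NEG     → 3 0 -9
SUB     → 3 9
SUB     → -6
PUSH -5 → -6 -5
LOAD 2  → -6 -5 -2
POP     → -6 -5
DUP     → -6 -5 -5
EQ      → -6 1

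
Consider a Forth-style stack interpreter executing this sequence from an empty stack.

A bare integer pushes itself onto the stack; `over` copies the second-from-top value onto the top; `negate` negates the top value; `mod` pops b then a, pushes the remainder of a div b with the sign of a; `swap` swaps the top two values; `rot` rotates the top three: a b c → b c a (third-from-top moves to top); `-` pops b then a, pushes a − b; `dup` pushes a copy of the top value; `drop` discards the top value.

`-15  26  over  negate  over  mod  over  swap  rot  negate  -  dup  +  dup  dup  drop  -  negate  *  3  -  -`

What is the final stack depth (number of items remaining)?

1

-15    → [-15]
26     → [-15, 26]
over   → [-15, 26, -15]
negate → [-15, 26, 15]
over   → [-15, 26, 15, 26]
mod    → [-15, 26, 15]
over   → [-15, 26, 15, 26]
swap   → [-15, 26, 26, 15]
rot    → [-15, 26, 15, 26]
negate → [-15, 26, 15, -26]
-      → [-15, 26, 41]
dup    → [-15, 26, 41, 41]
+      → [-15, 26, 82]
dup    → [-15, 26, 82, 82]
dup    → [-15, 26, 82, 82, 82]
drop   → [-15, 26, 82, 82]
-      → [-15, 26, 0]
negate → [-15, 26, 0]
*      → [-15, 0]
3      → [-15, 0, 3]
-      → [-15, -3]
-      → [-12]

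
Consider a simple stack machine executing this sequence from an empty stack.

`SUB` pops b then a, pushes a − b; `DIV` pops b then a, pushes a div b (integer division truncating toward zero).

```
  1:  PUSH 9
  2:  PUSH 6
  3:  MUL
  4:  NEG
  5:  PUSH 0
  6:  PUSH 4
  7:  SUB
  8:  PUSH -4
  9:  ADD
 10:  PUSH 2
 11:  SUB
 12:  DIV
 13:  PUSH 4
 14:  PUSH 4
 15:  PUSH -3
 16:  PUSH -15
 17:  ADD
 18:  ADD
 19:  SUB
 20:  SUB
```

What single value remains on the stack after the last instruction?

PUSH 9   : [9]
PUSH 6   : [9, 6]
MUL      : [54]
NEG      : [-54]
PUSH 0   : [-54, 0]
PUSH 4   : [-54, 0, 4]
SUB      : [-54, -4]
PUSH -4  : [-54, -4, -4]
ADD      : [-54, -8]
PUSH 2   : [-54, -8, 2]
SUB      : [-54, -10]
DIV      : [5]
PUSH 4   : [5, 4]
PUSH 4   : [5, 4, 4]
PUSH -3  : [5, 4, 4, -3]
PUSH -15 : [5, 4, 4, -3, -15]
ADD      : [5, 4, 4, -18]
ADD      : [5, 4, -14]
SUB      : [5, 18]
SUB      : [-13]

-13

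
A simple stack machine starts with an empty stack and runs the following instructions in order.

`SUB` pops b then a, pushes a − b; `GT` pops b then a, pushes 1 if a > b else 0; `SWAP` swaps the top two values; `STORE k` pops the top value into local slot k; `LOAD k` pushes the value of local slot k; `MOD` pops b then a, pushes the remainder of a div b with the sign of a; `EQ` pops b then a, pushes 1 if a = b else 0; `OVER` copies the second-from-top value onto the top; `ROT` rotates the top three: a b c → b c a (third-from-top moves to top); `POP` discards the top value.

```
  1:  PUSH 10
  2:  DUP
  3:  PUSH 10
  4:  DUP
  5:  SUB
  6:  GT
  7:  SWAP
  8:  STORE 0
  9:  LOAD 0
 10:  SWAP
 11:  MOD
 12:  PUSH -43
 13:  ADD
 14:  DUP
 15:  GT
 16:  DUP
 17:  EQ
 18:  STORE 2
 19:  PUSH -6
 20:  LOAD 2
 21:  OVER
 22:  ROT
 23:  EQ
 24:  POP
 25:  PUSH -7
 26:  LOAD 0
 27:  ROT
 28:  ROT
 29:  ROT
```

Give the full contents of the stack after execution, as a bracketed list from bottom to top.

[1, -7, 10]

PUSH 10   10
DUP       10 10
PUSH 10   10 10 10
DUP       10 10 10 10
SUB       10 10 0
GT        10 1
SWAP      1 10
STORE 0   1
LOAD 0    1 10
SWAP      10 1
MOD       0
PUSH -43  0 -43
ADD       -43
DUP       -43 -43
GT        0
DUP       0 0
EQ        1
STORE 2   (empty)
PUSH -6   -6
LOAD 2    -6 1
OVER      -6 1 -6
ROT       1 -6 -6
EQ        1 1
POP       1
PUSH -7   1 -7
LOAD 0    1 -7 10
ROT       -7 10 1
ROT       10 1 -7
ROT       1 -7 10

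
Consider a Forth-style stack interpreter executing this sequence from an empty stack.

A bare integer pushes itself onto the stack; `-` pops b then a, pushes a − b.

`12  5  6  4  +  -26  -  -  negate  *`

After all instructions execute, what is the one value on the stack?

12     → 12
5      → 12 5
6      → 12 5 6
4      → 12 5 6 4
+      → 12 5 10
-26    → 12 5 10 -26
-      → 12 5 36
-      → 12 -31
negate → 12 31
*      → 372

372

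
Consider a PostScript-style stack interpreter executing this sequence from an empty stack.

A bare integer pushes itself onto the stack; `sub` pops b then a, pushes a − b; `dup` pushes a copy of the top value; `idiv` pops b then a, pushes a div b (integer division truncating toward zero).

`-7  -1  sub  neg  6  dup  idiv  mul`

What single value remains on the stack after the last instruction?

6

-7   -> -7
-1   -> -7 -1
sub  -> -6
neg  -> 6
6    -> 6 6
dup  -> 6 6 6
idiv -> 6 1
mul  -> 6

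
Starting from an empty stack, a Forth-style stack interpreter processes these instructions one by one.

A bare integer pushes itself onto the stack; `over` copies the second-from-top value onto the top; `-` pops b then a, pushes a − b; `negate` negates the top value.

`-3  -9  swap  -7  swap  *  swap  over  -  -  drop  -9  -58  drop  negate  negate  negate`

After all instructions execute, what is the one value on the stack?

-3     → [-3]
-9     → [-3, -9]
swap   → [-9, -3]
-7     → [-9, -3, -7]
swap   → [-9, -7, -3]
*      → [-9, 21]
swap   → [21, -9]
over   → [21, -9, 21]
-      → [21, -30]
-      → [51]
drop   → []
-9     → [-9]
-58    → [-9, -58]
drop   → [-9]
negate → [9]
negate → [-9]
negate → [9]

9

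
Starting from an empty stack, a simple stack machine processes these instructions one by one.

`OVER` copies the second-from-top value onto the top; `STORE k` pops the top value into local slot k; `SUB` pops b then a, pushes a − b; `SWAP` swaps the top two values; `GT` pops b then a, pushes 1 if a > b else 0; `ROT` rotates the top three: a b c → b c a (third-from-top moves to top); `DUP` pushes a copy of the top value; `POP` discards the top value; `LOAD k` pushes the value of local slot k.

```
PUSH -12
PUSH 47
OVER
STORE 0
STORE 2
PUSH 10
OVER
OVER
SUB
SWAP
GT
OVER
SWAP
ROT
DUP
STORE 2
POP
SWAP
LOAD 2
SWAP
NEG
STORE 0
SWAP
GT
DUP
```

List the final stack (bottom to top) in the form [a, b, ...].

[0, 0]

PUSH -12 -> -12
PUSH 47  -> -12 47
OVER     -> -12 47 -12
STORE 0  -> -12 47
STORE 2  -> -12
PUSH 10  -> -12 10
OVER     -> -12 10 -12
OVER     -> -12 10 -12 10
SUB      -> -12 10 -22
SWAP     -> -12 -22 10
GT       -> -12 0
OVER     -> -12 0 -12
SWAP     -> -12 -12 0
ROT      -> -12 0 -12
DUP      -> -12 0 -12 -12
STORE 2  -> -12 0 -12
POP      -> -12 0
SWAP     -> 0 -12
LOAD 2   -> 0 -12 -12
SWAP     -> 0 -12 -12
NEG      -> 0 -12 12
STORE 0  -> 0 -12
SWAP     -> -12 0
GT       -> 0
DUP      -> 0 0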